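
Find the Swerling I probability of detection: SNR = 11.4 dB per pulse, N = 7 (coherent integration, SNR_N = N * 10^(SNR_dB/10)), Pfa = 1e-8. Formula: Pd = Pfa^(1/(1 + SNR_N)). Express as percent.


SNR_lin = 10^(11.4/10) = 13.80384
SNR_N = 7 * 13.80384 = 96.62688
1/(1 + SNR_N) = 1/97.62688 = 0.0102431
Pd = (1e-8)^0.0102431 = 0.82805
Pd = 82.8%

82.8%


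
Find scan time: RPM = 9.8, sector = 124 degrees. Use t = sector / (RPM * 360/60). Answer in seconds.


t = 124 / (9.8 * 360) * 60 = 2.11 s

2.11 s


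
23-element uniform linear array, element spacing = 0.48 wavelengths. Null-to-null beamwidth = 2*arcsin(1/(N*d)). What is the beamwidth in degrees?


1/(N*d) = 1/(23*0.48) = 0.09058
BW = 2*arcsin(0.09058) = 10.4 degrees

10.4 degrees


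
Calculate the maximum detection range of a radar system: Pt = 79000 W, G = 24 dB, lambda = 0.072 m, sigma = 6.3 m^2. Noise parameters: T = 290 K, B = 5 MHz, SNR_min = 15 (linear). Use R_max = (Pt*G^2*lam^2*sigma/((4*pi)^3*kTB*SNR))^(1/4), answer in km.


G_lin = 10^(24/10) = 251.188643
R^4 = 79000 * 251.188643^2 * 0.072^2 * 6.3 / ((4*pi)^3 * 1.38e-23 * 290 * 5000000.0 * 15)
R^4 = 2.73316e17 m^4
R_max = (2.73316e17)^(1/4) = 22864.7 m = 22.9 km

22.9 km


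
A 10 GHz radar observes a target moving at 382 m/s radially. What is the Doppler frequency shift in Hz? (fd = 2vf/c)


fd = 2 * 382 * 10000000000.0 / 3e8 = 25466.7 Hz

25466.7 Hz


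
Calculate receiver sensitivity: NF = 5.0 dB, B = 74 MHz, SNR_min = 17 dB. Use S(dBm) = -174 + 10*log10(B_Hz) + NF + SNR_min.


10*log10(74000000.0) = 78.69
S = -174 + 78.69 + 5.0 + 17 = -73.3 dBm

-73.3 dBm


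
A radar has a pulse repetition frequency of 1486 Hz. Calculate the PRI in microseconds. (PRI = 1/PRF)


PRI = 1/1486 = 0.0006729475 s = 672.9 us

672.9 us


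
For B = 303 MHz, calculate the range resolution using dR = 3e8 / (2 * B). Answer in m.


dR = 3e8 / (2 * 303000000.0) = 0.5 m

0.5 m


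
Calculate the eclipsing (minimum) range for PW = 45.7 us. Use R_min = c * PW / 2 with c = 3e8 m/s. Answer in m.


R_min = 3e8 * 45.7e-6 / 2 = 6855.0 m

6855.0 m


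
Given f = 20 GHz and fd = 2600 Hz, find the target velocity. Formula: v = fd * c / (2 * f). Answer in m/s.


v = 2600 * 3e8 / (2 * 20000000000.0) = 19.5 m/s

19.5 m/s


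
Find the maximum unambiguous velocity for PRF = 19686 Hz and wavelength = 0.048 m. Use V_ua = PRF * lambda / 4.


V_ua = 19686 * 0.048 / 4 = 236.2 m/s

236.2 m/s


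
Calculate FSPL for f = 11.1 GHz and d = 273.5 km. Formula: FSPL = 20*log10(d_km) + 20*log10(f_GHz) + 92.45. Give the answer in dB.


20*log10(273.5) = 48.74
20*log10(11.1) = 20.91
FSPL = 162.1 dB

162.1 dB


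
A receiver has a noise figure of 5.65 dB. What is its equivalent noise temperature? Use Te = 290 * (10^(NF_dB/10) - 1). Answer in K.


NF_lin = 10^(5.65/10) = 3.672823
Te = 290 * (3.672823 - 1) = 775.1 K

775.1 K


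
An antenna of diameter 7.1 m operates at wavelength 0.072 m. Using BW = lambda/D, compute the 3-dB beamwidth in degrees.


BW_rad = 0.072 / 7.1 = 0.010141
BW_deg = 0.58 degrees

0.58 degrees


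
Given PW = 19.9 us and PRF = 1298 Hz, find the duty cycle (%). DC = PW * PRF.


DC = 19.9e-6 * 1298 * 100 = 2.58%

2.58%


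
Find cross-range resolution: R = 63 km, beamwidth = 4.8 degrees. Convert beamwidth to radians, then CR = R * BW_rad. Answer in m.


BW_rad = 0.083775804
CR = 63000 * 0.083775804 = 5277.9 m

5277.9 m


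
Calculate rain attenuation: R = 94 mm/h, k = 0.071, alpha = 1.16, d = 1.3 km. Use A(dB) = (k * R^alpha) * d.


gamma = 0.071 * 94^1.16 = 13.806597 dB/km
A = 13.806597 * 1.3 = 17.95 dB

17.95 dB


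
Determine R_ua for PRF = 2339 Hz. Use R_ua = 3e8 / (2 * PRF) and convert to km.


R_ua = 3e8 / (2 * 2339) = 64130.0 m = 64.1 km

64.1 km


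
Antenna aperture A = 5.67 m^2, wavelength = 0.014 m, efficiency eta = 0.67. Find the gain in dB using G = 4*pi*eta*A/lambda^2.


G_linear = 4*pi*0.67*5.67/0.014^2 = 243563.19
G_dB = 10*log10(243563.19) = 53.9 dB

53.9 dB


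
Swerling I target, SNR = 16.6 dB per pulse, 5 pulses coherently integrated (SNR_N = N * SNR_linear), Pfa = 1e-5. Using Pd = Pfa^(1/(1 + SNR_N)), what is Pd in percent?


SNR_lin = 10^(16.6/10) = 45.70882
SNR_N = 5 * 45.70882 = 228.5441
1/(1 + SNR_N) = 1/229.5441 = 0.0043565
Pd = (1e-5)^0.0043565 = 0.95108
Pd = 95.1%

95.1%


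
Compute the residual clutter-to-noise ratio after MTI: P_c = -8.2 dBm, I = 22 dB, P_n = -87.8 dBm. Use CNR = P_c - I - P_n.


CNR = -8.2 - 22 - (-87.8) = 57.6 dB

57.6 dB


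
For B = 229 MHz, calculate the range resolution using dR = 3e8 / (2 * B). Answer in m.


dR = 3e8 / (2 * 229000000.0) = 0.66 m

0.66 m


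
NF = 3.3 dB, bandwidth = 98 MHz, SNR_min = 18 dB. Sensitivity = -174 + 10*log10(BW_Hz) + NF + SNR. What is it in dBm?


10*log10(98000000.0) = 79.91
S = -174 + 79.91 + 3.3 + 18 = -72.8 dBm

-72.8 dBm


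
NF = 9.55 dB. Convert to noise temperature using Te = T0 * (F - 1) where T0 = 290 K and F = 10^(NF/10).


NF_lin = 10^(9.55/10) = 9.015711
Te = 290 * (9.015711 - 1) = 2324.6 K

2324.6 K


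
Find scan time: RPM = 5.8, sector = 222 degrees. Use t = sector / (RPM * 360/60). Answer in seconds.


t = 222 / (5.8 * 360) * 60 = 6.38 s

6.38 s


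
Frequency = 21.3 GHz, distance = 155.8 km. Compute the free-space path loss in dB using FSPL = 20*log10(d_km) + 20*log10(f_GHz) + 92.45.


20*log10(155.8) = 43.85
20*log10(21.3) = 26.57
FSPL = 162.9 dB

162.9 dB


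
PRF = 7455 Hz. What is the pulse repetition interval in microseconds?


PRI = 1/7455 = 0.0001341382 s = 134.1 us

134.1 us


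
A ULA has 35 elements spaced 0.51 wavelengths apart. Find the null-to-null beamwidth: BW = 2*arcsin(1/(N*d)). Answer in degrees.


1/(N*d) = 1/(35*0.51) = 0.056022
BW = 2*arcsin(0.056022) = 6.4 degrees

6.4 degrees


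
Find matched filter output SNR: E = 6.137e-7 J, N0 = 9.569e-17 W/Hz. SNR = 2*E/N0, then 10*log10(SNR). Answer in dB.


SNR_lin = 2 * 6.137e-7 / 9.569e-17 = 1.283e10
SNR_dB = 10*log10(1.283e10) = 101.1 dB

101.1 dB


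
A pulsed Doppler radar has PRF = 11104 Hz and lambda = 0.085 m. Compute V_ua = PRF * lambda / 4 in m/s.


V_ua = 11104 * 0.085 / 4 = 236.0 m/s

236.0 m/s


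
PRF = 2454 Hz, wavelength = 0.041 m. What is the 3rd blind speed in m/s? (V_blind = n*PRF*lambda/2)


V_blind = 3 * 2454 * 0.041 / 2 = 150.9 m/s

150.9 m/s


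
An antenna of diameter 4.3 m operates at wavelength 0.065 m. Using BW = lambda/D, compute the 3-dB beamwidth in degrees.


BW_rad = 0.065 / 4.3 = 0.015116
BW_deg = 0.87 degrees

0.87 degrees


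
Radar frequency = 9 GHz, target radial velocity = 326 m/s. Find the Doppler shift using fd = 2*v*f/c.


fd = 2 * 326 * 9000000000.0 / 3e8 = 19560.0 Hz

19560.0 Hz


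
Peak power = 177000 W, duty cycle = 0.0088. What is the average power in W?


P_avg = 177000 * 0.0088 = 1557.6 W

1557.6 W


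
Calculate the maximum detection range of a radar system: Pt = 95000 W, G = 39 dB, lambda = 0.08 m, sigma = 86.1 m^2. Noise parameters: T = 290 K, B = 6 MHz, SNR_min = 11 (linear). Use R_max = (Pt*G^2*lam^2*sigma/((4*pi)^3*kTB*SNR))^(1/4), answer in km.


G_lin = 10^(39/10) = 7943.282347
R^4 = 95000 * 7943.282347^2 * 0.08^2 * 86.1 / ((4*pi)^3 * 1.38e-23 * 290 * 6000000.0 * 11)
R^4 = 6.30168e21 m^4
R_max = (6.30168e21)^(1/4) = 281750.1 m = 281.8 km

281.8 km


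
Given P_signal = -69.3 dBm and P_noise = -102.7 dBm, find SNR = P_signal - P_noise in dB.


SNR = -69.3 - (-102.7) = 33.4 dB

33.4 dB


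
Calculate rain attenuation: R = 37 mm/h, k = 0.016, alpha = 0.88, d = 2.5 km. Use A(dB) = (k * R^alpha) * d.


gamma = 0.016 * 37^0.88 = 0.383829 dB/km
A = 0.383829 * 2.5 = 0.96 dB

0.96 dB


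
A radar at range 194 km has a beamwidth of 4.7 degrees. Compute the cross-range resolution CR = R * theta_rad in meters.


BW_rad = 0.082030475
CR = 194000 * 0.082030475 = 15913.9 m

15913.9 m


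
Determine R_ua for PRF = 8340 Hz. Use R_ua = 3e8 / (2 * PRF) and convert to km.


R_ua = 3e8 / (2 * 8340) = 17985.6 m = 18.0 km

18.0 km


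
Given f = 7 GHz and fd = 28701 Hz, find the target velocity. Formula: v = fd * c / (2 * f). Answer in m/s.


v = 28701 * 3e8 / (2 * 7000000000.0) = 615.0 m/s

615.0 m/s


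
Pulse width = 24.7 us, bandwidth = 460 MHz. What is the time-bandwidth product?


TBP = 24.7 * 460 = 11362.0

11362.0


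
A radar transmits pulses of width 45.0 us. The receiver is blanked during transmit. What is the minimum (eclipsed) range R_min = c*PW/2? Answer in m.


R_min = 3e8 * 45.0e-6 / 2 = 6750.0 m

6750.0 m


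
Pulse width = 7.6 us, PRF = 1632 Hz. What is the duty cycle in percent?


DC = 7.6e-6 * 1632 * 100 = 1.24%

1.24%


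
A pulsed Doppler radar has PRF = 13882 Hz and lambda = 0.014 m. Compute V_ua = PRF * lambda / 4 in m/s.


V_ua = 13882 * 0.014 / 4 = 48.6 m/s

48.6 m/s


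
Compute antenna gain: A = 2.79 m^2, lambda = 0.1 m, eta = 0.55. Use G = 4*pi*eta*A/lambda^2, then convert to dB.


G_linear = 4*pi*0.55*2.79/0.1^2 = 1928.31
G_dB = 10*log10(1928.31) = 32.9 dB

32.9 dB


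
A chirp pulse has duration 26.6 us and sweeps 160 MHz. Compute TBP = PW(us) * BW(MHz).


TBP = 26.6 * 160 = 4256.0

4256.0


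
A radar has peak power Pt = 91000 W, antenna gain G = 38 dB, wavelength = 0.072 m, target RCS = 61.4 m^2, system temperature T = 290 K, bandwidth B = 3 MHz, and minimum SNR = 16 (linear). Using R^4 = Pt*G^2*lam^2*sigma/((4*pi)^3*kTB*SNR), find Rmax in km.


G_lin = 10^(38/10) = 6309.573445
R^4 = 91000 * 6309.573445^2 * 0.072^2 * 61.4 / ((4*pi)^3 * 1.38e-23 * 290 * 3000000.0 * 16)
R^4 = 3.02501e21 m^4
R_max = (3.02501e21)^(1/4) = 234521.0 m = 234.5 km

234.5 km


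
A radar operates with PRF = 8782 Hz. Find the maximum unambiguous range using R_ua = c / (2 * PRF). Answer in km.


R_ua = 3e8 / (2 * 8782) = 17080.4 m = 17.1 km

17.1 km


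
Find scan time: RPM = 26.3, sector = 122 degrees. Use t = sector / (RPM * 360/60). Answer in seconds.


t = 122 / (26.3 * 360) * 60 = 0.77 s

0.77 s


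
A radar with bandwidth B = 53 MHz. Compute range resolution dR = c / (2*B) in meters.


dR = 3e8 / (2 * 53000000.0) = 2.83 m

2.83 m


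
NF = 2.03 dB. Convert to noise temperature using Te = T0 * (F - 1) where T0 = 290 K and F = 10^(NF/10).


NF_lin = 10^(2.03/10) = 1.595879
Te = 290 * (1.595879 - 1) = 172.8 K

172.8 K


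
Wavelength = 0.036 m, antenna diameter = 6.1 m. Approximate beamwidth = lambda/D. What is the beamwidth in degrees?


BW_rad = 0.036 / 6.1 = 0.005902
BW_deg = 0.34 degrees

0.34 degrees


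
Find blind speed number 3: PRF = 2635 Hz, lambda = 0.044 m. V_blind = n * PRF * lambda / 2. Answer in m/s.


V_blind = 3 * 2635 * 0.044 / 2 = 173.9 m/s

173.9 m/s


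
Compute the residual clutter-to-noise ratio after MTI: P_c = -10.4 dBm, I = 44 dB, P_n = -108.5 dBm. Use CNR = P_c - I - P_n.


CNR = -10.4 - 44 - (-108.5) = 54.1 dB

54.1 dB


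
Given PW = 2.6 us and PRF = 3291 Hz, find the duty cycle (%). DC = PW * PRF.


DC = 2.6e-6 * 3291 * 100 = 0.86%

0.86%


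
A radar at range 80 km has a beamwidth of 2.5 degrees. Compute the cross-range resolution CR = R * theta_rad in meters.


BW_rad = 0.043633231
CR = 80000 * 0.043633231 = 3490.7 m

3490.7 m


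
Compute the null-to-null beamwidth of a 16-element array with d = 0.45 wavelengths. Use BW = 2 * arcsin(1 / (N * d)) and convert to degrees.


1/(N*d) = 1/(16*0.45) = 0.138889
BW = 2*arcsin(0.138889) = 16.0 degrees

16.0 degrees


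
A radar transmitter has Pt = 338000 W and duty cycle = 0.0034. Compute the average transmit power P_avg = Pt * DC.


P_avg = 338000 * 0.0034 = 1149.2 W

1149.2 W


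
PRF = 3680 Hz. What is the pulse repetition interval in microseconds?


PRI = 1/3680 = 0.0002717391 s = 271.7 us

271.7 us


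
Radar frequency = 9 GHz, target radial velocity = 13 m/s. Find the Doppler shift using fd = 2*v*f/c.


fd = 2 * 13 * 9000000000.0 / 3e8 = 780.0 Hz

780.0 Hz


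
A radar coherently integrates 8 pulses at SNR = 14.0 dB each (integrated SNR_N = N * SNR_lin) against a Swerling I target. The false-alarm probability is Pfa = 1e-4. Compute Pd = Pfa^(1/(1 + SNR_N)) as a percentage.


SNR_lin = 10^(14.0/10) = 25.11886
SNR_N = 8 * 25.11886 = 200.95088
1/(1 + SNR_N) = 1/201.95088 = 0.0049517
Pd = (1e-4)^0.0049517 = 0.95542
Pd = 95.5%

95.5%


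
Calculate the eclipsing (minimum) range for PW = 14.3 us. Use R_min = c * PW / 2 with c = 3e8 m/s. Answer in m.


R_min = 3e8 * 14.3e-6 / 2 = 2145.0 m

2145.0 m


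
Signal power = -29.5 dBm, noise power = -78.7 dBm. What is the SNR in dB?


SNR = -29.5 - (-78.7) = 49.2 dB

49.2 dB


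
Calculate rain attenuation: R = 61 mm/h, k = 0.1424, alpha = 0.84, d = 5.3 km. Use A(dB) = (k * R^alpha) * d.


gamma = 0.1424 * 61^0.84 = 4.499736 dB/km
A = 4.499736 * 5.3 = 23.85 dB

23.85 dB


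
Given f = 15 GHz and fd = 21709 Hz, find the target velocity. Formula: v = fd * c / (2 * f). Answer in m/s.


v = 21709 * 3e8 / (2 * 15000000000.0) = 217.1 m/s

217.1 m/s


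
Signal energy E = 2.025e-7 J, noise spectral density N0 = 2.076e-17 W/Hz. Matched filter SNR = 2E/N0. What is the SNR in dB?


SNR_lin = 2 * 2.025e-7 / 2.076e-17 = 1.951e10
SNR_dB = 10*log10(1.951e10) = 102.9 dB

102.9 dB


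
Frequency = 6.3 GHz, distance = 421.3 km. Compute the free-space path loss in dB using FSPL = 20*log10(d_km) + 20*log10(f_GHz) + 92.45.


20*log10(421.3) = 52.49
20*log10(6.3) = 15.99
FSPL = 160.9 dB

160.9 dB


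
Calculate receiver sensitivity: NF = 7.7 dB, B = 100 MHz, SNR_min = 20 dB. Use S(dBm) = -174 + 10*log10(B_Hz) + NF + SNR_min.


10*log10(100000000.0) = 80.0
S = -174 + 80.0 + 7.7 + 20 = -66.3 dBm

-66.3 dBm


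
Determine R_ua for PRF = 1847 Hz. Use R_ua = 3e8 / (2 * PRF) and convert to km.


R_ua = 3e8 / (2 * 1847) = 81212.8 m = 81.2 km

81.2 km


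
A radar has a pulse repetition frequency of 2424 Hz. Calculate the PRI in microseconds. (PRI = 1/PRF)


PRI = 1/2424 = 0.0004125413 s = 412.5 us

412.5 us


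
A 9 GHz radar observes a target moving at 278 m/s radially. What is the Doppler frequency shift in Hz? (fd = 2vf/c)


fd = 2 * 278 * 9000000000.0 / 3e8 = 16680.0 Hz

16680.0 Hz


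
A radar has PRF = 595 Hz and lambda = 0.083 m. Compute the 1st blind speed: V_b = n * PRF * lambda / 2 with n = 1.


V_blind = 1 * 595 * 0.083 / 2 = 24.7 m/s

24.7 m/s


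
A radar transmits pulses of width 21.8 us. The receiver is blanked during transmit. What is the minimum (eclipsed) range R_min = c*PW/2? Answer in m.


R_min = 3e8 * 21.8e-6 / 2 = 3270.0 m

3270.0 m


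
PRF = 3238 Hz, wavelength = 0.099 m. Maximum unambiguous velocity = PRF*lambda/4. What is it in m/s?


V_ua = 3238 * 0.099 / 4 = 80.1 m/s

80.1 m/s


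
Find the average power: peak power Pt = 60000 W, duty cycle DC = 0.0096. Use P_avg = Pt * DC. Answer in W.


P_avg = 60000 * 0.0096 = 576.0 W

576.0 W


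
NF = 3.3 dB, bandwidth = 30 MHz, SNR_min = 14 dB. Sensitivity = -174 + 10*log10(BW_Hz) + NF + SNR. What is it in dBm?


10*log10(30000000.0) = 74.77
S = -174 + 74.77 + 3.3 + 14 = -81.9 dBm

-81.9 dBm


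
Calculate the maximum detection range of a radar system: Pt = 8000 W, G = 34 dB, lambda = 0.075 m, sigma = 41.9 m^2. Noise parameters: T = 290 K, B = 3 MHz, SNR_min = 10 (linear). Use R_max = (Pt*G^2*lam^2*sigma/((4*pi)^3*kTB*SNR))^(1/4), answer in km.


G_lin = 10^(34/10) = 2511.886432
R^4 = 8000 * 2511.886432^2 * 0.075^2 * 41.9 / ((4*pi)^3 * 1.38e-23 * 290 * 3000000.0 * 10)
R^4 = 4.99343e19 m^4
R_max = (4.99343e19)^(1/4) = 84062.0 m = 84.1 km

84.1 km


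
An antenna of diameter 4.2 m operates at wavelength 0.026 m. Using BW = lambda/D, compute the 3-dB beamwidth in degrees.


BW_rad = 0.026 / 4.2 = 0.00619
BW_deg = 0.35 degrees

0.35 degrees


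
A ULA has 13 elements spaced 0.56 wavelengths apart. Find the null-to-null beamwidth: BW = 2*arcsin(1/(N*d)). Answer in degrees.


1/(N*d) = 1/(13*0.56) = 0.137363
BW = 2*arcsin(0.137363) = 15.8 degrees

15.8 degrees


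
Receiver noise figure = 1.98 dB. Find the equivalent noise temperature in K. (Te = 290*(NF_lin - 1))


NF_lin = 10^(1.98/10) = 1.577611
Te = 290 * (1.577611 - 1) = 167.5 K

167.5 K


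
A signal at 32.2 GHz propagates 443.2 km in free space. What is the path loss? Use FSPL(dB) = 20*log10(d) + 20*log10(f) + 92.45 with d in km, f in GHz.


20*log10(443.2) = 52.93
20*log10(32.2) = 30.16
FSPL = 175.5 dB

175.5 dB


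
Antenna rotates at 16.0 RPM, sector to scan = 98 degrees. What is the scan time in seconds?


t = 98 / (16.0 * 360) * 60 = 1.02 s

1.02 s


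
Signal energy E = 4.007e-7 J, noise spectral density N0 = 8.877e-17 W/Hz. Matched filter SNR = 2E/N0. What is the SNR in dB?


SNR_lin = 2 * 4.007e-7 / 8.877e-17 = 9.028e9
SNR_dB = 10*log10(9.028e9) = 99.6 dB

99.6 dB


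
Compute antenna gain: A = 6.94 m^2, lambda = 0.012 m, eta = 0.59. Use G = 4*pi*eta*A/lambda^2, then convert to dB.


G_linear = 4*pi*0.59*6.94/0.012^2 = 357321.26
G_dB = 10*log10(357321.26) = 55.5 dB

55.5 dB


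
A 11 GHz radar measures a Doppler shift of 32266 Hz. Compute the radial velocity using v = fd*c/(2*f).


v = 32266 * 3e8 / (2 * 11000000000.0) = 440.0 m/s

440.0 m/s


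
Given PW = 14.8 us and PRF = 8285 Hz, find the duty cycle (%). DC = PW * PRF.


DC = 14.8e-6 * 8285 * 100 = 12.26%

12.26%


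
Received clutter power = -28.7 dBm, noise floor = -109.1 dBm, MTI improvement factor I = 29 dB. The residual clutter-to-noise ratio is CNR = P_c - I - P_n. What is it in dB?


CNR = -28.7 - 29 - (-109.1) = 51.4 dB

51.4 dB


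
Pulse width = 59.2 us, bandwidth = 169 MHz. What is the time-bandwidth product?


TBP = 59.2 * 169 = 10004.8

10004.8


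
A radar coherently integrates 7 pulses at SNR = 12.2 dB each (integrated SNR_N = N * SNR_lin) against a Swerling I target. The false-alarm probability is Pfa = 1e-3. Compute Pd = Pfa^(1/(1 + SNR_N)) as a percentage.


SNR_lin = 10^(12.2/10) = 16.59587
SNR_N = 7 * 16.59587 = 116.17109
1/(1 + SNR_N) = 1/117.17109 = 0.0085345
Pd = (1e-3)^0.0085345 = 0.94275
Pd = 94.3%

94.3%


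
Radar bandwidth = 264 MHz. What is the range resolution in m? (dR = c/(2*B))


dR = 3e8 / (2 * 264000000.0) = 0.57 m

0.57 m


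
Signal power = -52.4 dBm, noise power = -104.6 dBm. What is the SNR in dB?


SNR = -52.4 - (-104.6) = 52.2 dB

52.2 dB


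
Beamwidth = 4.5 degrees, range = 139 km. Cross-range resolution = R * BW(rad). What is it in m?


BW_rad = 0.078539816
CR = 139000 * 0.078539816 = 10917.0 m

10917.0 m


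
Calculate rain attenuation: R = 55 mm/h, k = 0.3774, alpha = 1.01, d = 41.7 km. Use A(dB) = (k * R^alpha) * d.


gamma = 0.3774 * 55^1.01 = 21.605694 dB/km
A = 21.605694 * 41.7 = 900.96 dB

900.96 dB


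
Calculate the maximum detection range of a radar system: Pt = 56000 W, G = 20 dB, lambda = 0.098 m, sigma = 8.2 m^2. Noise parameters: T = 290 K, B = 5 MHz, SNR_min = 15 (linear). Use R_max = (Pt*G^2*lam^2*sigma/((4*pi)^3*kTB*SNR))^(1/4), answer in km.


G_lin = 10^(20/10) = 100.0
R^4 = 56000 * 100.0^2 * 0.098^2 * 8.2 / ((4*pi)^3 * 1.38e-23 * 290 * 5000000.0 * 15)
R^4 = 7.40434e16 m^4
R_max = (7.40434e16)^(1/4) = 16495.7 m = 16.5 km

16.5 km


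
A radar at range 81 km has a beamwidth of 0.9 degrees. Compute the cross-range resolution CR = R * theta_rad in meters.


BW_rad = 0.015707963
CR = 81000 * 0.015707963 = 1272.3 m

1272.3 m


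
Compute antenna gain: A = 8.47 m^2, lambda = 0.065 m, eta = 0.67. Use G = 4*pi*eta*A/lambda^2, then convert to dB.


G_linear = 4*pi*0.67*8.47/0.065^2 = 16878.79
G_dB = 10*log10(16878.79) = 42.3 dB

42.3 dB


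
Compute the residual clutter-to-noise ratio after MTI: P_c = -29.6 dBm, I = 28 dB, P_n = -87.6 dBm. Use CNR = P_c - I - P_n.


CNR = -29.6 - 28 - (-87.6) = 30.0 dB

30.0 dB


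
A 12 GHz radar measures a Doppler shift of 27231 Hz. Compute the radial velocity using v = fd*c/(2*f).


v = 27231 * 3e8 / (2 * 12000000000.0) = 340.4 m/s

340.4 m/s


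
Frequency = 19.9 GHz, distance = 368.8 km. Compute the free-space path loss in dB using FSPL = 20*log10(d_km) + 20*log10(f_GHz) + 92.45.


20*log10(368.8) = 51.34
20*log10(19.9) = 25.98
FSPL = 169.8 dB

169.8 dB


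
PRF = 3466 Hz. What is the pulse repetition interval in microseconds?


PRI = 1/3466 = 0.000288517 s = 288.5 us

288.5 us


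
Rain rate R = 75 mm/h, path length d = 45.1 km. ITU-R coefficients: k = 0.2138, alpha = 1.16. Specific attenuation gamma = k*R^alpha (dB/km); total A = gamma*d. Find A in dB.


gamma = 0.2138 * 75^1.16 = 31.994753 dB/km
A = 31.994753 * 45.1 = 1442.96 dB

1442.96 dB


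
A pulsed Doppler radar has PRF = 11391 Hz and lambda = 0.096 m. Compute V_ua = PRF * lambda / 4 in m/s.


V_ua = 11391 * 0.096 / 4 = 273.4 m/s

273.4 m/s


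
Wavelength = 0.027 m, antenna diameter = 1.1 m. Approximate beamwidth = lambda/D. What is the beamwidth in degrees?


BW_rad = 0.027 / 1.1 = 0.024545
BW_deg = 1.41 degrees

1.41 degrees


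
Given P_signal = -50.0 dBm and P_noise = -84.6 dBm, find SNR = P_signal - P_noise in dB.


SNR = -50.0 - (-84.6) = 34.6 dB

34.6 dB


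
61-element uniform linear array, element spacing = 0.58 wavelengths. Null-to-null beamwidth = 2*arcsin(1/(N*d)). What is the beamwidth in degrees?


1/(N*d) = 1/(61*0.58) = 0.028265
BW = 2*arcsin(0.028265) = 3.2 degrees

3.2 degrees


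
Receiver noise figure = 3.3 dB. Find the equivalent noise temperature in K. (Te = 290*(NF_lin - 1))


NF_lin = 10^(3.3/10) = 2.137962
Te = 290 * (2.137962 - 1) = 330.0 K

330.0 K


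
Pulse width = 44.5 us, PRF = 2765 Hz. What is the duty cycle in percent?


DC = 44.5e-6 * 2765 * 100 = 12.3%

12.3%


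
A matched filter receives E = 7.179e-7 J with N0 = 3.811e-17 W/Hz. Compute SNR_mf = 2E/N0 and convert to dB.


SNR_lin = 2 * 7.179e-7 / 3.811e-17 = 3.768e10
SNR_dB = 10*log10(3.768e10) = 105.8 dB

105.8 dB


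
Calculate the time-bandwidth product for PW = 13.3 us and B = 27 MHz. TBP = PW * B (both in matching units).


TBP = 13.3 * 27 = 359.1

359.1


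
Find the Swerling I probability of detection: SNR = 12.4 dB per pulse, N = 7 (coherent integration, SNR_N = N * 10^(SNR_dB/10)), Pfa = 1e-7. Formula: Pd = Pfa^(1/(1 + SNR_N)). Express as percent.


SNR_lin = 10^(12.4/10) = 17.37801
SNR_N = 7 * 17.37801 = 121.64607
1/(1 + SNR_N) = 1/122.64607 = 0.0081535
Pd = (1e-7)^0.0081535 = 0.87685
Pd = 87.7%

87.7%


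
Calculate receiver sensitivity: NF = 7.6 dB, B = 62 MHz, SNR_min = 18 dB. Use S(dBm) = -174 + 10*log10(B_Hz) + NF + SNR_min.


10*log10(62000000.0) = 77.92
S = -174 + 77.92 + 7.6 + 18 = -70.5 dBm

-70.5 dBm


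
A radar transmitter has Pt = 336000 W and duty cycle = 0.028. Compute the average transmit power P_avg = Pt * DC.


P_avg = 336000 * 0.028 = 9408.0 W

9408.0 W


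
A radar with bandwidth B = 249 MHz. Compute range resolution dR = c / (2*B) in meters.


dR = 3e8 / (2 * 249000000.0) = 0.6 m

0.6 m


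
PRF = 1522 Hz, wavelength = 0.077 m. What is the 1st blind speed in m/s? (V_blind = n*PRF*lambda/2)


V_blind = 1 * 1522 * 0.077 / 2 = 58.6 m/s

58.6 m/s


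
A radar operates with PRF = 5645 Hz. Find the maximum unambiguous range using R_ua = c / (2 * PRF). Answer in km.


R_ua = 3e8 / (2 * 5645) = 26572.2 m = 26.6 km

26.6 km


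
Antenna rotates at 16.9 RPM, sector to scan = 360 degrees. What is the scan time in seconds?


t = 360 / (16.9 * 360) * 60 = 3.55 s

3.55 s


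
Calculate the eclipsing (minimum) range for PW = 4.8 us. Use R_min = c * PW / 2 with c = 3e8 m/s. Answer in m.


R_min = 3e8 * 4.8e-6 / 2 = 720.0 m

720.0 m


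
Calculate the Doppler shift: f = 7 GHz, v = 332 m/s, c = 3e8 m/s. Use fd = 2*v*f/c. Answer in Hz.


fd = 2 * 332 * 7000000000.0 / 3e8 = 15493.3 Hz

15493.3 Hz


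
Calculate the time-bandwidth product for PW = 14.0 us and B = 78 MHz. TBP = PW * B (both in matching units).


TBP = 14.0 * 78 = 1092.0

1092.0


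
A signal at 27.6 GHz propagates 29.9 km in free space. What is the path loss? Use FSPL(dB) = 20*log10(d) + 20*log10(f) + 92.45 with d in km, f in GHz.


20*log10(29.9) = 29.51
20*log10(27.6) = 28.82
FSPL = 150.8 dB

150.8 dB


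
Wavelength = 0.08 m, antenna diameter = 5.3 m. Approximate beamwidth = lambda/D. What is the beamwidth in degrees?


BW_rad = 0.08 / 5.3 = 0.015094
BW_deg = 0.86 degrees

0.86 degrees


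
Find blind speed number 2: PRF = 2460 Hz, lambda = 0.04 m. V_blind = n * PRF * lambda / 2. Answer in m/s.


V_blind = 2 * 2460 * 0.04 / 2 = 98.4 m/s

98.4 m/s


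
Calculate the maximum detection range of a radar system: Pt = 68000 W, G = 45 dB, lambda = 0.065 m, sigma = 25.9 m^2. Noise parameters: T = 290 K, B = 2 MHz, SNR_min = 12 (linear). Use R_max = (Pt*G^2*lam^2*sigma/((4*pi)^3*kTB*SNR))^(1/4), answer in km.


G_lin = 10^(45/10) = 31622.776602
R^4 = 68000 * 31622.776602^2 * 0.065^2 * 25.9 / ((4*pi)^3 * 1.38e-23 * 290 * 2000000.0 * 12)
R^4 = 3.90407e22 m^4
R_max = (3.90407e22)^(1/4) = 444507.8 m = 444.5 km

444.5 km


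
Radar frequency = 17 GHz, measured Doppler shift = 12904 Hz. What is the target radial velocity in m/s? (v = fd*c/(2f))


v = 12904 * 3e8 / (2 * 17000000000.0) = 113.9 m/s

113.9 m/s


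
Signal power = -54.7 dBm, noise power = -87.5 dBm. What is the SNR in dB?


SNR = -54.7 - (-87.5) = 32.8 dB

32.8 dB


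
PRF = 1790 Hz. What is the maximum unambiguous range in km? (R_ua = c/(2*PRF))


R_ua = 3e8 / (2 * 1790) = 83798.9 m = 83.8 km

83.8 km


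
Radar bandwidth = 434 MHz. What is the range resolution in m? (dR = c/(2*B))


dR = 3e8 / (2 * 434000000.0) = 0.35 m

0.35 m


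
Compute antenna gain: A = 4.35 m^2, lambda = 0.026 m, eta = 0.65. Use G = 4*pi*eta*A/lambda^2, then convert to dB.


G_linear = 4*pi*0.65*4.35/0.026^2 = 52561.26
G_dB = 10*log10(52561.26) = 47.2 dB

47.2 dB


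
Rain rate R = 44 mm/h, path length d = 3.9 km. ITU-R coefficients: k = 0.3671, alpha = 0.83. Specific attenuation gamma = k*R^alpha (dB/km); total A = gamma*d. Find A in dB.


gamma = 0.3671 * 44^0.83 = 8.488874 dB/km
A = 8.488874 * 3.9 = 33.11 dB

33.11 dB


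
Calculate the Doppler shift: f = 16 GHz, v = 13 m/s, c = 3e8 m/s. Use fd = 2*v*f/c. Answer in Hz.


fd = 2 * 13 * 16000000000.0 / 3e8 = 1386.7 Hz

1386.7 Hz


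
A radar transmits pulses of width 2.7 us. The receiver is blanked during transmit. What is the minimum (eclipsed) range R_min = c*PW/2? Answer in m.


R_min = 3e8 * 2.7e-6 / 2 = 405.0 m

405.0 m


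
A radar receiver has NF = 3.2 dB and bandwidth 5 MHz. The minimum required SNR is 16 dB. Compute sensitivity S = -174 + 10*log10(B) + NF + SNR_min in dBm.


10*log10(5000000.0) = 66.99
S = -174 + 66.99 + 3.2 + 16 = -87.8 dBm

-87.8 dBm


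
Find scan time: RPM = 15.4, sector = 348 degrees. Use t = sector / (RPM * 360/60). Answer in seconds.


t = 348 / (15.4 * 360) * 60 = 3.77 s

3.77 s


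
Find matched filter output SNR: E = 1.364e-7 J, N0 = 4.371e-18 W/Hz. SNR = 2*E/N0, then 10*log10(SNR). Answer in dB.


SNR_lin = 2 * 1.364e-7 / 4.371e-18 = 6.241e10
SNR_dB = 10*log10(6.241e10) = 108.0 dB

108.0 dB


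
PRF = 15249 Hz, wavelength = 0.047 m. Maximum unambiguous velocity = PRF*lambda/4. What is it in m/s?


V_ua = 15249 * 0.047 / 4 = 179.2 m/s

179.2 m/s


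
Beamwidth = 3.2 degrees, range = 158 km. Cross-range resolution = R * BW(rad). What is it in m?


BW_rad = 0.055850536
CR = 158000 * 0.055850536 = 8824.4 m

8824.4 m


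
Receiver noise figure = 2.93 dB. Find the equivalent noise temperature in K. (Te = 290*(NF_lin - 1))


NF_lin = 10^(2.93/10) = 1.96336
Te = 290 * (1.96336 - 1) = 279.4 K

279.4 K


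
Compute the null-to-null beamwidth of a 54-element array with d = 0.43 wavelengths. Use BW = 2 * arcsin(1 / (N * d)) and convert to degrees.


1/(N*d) = 1/(54*0.43) = 0.043066
BW = 2*arcsin(0.043066) = 4.9 degrees

4.9 degrees


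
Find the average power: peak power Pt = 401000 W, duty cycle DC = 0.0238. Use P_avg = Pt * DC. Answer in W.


P_avg = 401000 * 0.0238 = 9543.8 W

9543.8 W


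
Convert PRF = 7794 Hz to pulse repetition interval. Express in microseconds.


PRI = 1/7794 = 0.0001283038 s = 128.3 us

128.3 us


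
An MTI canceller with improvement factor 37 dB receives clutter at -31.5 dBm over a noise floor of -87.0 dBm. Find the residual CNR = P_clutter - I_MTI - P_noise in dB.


CNR = -31.5 - 37 - (-87.0) = 18.5 dB

18.5 dB


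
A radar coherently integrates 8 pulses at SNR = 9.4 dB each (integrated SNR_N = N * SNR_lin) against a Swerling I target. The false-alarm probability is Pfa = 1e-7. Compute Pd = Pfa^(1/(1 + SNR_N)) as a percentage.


SNR_lin = 10^(9.4/10) = 8.70964
SNR_N = 8 * 8.70964 = 69.67712
1/(1 + SNR_N) = 1/70.67712 = 0.0141489
Pd = (1e-7)^0.0141489 = 0.79608
Pd = 79.6%

79.6%


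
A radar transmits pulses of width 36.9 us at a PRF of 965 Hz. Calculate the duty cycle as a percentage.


DC = 36.9e-6 * 965 * 100 = 3.56%

3.56%


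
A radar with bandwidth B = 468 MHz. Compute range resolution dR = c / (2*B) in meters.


dR = 3e8 / (2 * 468000000.0) = 0.32 m

0.32 m


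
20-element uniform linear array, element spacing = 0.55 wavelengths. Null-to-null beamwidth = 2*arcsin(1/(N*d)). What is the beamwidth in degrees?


1/(N*d) = 1/(20*0.55) = 0.090909
BW = 2*arcsin(0.090909) = 10.4 degrees

10.4 degrees


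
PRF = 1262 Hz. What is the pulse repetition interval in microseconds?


PRI = 1/1262 = 0.000792393 s = 792.4 us

792.4 us


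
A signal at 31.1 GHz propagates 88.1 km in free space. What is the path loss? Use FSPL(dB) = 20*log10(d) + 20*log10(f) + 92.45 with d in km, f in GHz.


20*log10(88.1) = 38.9
20*log10(31.1) = 29.86
FSPL = 161.2 dB

161.2 dB


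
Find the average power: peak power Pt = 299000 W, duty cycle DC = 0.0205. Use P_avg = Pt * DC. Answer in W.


P_avg = 299000 * 0.0205 = 6129.5 W

6129.5 W


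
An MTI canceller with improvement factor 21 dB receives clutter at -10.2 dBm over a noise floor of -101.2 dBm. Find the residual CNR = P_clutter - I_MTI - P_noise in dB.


CNR = -10.2 - 21 - (-101.2) = 70.0 dB

70.0 dB


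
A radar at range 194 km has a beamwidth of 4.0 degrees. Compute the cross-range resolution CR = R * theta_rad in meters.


BW_rad = 0.06981317
CR = 194000 * 0.06981317 = 13543.8 m

13543.8 m


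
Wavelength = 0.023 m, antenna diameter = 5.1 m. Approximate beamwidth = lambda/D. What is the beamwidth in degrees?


BW_rad = 0.023 / 5.1 = 0.00451
BW_deg = 0.26 degrees

0.26 degrees


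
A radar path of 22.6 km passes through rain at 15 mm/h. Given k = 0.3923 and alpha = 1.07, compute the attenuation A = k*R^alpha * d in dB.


gamma = 0.3923 * 15^1.07 = 7.112724 dB/km
A = 7.112724 * 22.6 = 160.75 dB

160.75 dB


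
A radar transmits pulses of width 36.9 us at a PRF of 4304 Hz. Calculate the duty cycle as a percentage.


DC = 36.9e-6 * 4304 * 100 = 15.88%

15.88%


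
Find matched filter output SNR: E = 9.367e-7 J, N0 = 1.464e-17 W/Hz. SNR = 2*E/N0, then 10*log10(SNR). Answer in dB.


SNR_lin = 2 * 9.367e-7 / 1.464e-17 = 1.28e11
SNR_dB = 10*log10(1.28e11) = 111.1 dB

111.1 dB


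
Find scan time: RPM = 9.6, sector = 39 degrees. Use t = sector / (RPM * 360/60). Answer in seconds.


t = 39 / (9.6 * 360) * 60 = 0.68 s

0.68 s


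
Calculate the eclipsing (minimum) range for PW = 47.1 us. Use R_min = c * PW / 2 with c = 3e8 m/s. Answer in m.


R_min = 3e8 * 47.1e-6 / 2 = 7065.0 m

7065.0 m


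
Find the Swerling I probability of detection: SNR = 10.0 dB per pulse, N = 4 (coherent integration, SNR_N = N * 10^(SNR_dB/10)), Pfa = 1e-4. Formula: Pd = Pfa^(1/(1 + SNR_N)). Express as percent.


SNR_lin = 10^(10.0/10) = 10.0
SNR_N = 4 * 10.0 = 40.0
1/(1 + SNR_N) = 1/41.0 = 0.0243902
Pd = (1e-4)^0.0243902 = 0.7988
Pd = 79.9%

79.9%


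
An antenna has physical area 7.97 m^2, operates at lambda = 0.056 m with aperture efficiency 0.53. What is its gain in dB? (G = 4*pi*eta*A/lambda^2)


G_linear = 4*pi*0.53*7.97/0.056^2 = 16926.53
G_dB = 10*log10(16926.53) = 42.3 dB

42.3 dB


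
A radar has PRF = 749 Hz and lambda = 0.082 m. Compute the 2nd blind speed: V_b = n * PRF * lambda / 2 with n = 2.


V_blind = 2 * 749 * 0.082 / 2 = 61.4 m/s

61.4 m/s


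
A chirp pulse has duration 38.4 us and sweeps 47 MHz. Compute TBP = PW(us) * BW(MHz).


TBP = 38.4 * 47 = 1804.8

1804.8


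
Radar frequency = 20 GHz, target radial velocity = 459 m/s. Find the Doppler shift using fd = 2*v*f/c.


fd = 2 * 459 * 20000000000.0 / 3e8 = 61200.0 Hz

61200.0 Hz


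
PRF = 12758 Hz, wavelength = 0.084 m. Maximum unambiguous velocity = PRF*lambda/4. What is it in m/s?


V_ua = 12758 * 0.084 / 4 = 267.9 m/s

267.9 m/s


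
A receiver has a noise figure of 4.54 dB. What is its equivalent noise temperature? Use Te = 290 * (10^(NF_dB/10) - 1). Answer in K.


NF_lin = 10^(4.54/10) = 2.844461
Te = 290 * (2.844461 - 1) = 534.9 K

534.9 K


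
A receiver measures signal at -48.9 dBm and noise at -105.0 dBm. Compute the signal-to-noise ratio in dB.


SNR = -48.9 - (-105.0) = 56.1 dB

56.1 dB


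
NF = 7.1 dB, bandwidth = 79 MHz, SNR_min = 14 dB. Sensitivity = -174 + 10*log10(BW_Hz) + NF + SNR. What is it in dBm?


10*log10(79000000.0) = 78.98
S = -174 + 78.98 + 7.1 + 14 = -73.9 dBm

-73.9 dBm


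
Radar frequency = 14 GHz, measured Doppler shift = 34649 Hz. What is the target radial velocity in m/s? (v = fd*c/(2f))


v = 34649 * 3e8 / (2 * 14000000000.0) = 371.2 m/s

371.2 m/s


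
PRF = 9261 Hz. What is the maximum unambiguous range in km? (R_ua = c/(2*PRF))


R_ua = 3e8 / (2 * 9261) = 16197.0 m = 16.2 km

16.2 km


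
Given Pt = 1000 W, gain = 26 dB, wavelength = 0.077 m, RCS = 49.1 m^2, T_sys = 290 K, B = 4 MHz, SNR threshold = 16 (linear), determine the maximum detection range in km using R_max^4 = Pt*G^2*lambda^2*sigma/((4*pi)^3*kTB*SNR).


G_lin = 10^(26/10) = 398.107171
R^4 = 1000 * 398.107171^2 * 0.077^2 * 49.1 / ((4*pi)^3 * 1.38e-23 * 290 * 4000000.0 * 16)
R^4 = 9.07771e16 m^4
R_max = (9.07771e16)^(1/4) = 17357.8 m = 17.4 km

17.4 km


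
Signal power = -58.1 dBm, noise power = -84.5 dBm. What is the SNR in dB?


SNR = -58.1 - (-84.5) = 26.4 dB

26.4 dB


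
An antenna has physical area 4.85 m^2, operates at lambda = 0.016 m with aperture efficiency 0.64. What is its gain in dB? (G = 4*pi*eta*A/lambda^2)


G_linear = 4*pi*0.64*4.85/0.016^2 = 152367.24
G_dB = 10*log10(152367.24) = 51.8 dB

51.8 dB


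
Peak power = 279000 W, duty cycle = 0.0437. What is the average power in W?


P_avg = 279000 * 0.0437 = 12192.3 W

12192.3 W


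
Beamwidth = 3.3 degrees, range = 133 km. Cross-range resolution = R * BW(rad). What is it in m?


BW_rad = 0.057595865
CR = 133000 * 0.057595865 = 7660.3 m

7660.3 m


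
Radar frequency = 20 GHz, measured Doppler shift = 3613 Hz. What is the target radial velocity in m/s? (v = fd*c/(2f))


v = 3613 * 3e8 / (2 * 20000000000.0) = 27.1 m/s

27.1 m/s


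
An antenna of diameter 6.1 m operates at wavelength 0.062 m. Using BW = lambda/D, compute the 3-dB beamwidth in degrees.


BW_rad = 0.062 / 6.1 = 0.010164
BW_deg = 0.58 degrees

0.58 degrees


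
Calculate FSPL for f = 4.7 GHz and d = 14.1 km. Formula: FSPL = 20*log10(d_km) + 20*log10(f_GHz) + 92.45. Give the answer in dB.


20*log10(14.1) = 22.98
20*log10(4.7) = 13.44
FSPL = 128.9 dB

128.9 dB


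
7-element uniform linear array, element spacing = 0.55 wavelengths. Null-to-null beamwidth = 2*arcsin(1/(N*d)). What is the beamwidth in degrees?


1/(N*d) = 1/(7*0.55) = 0.25974
BW = 2*arcsin(0.25974) = 30.1 degrees

30.1 degrees


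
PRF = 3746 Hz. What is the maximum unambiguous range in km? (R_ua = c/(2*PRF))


R_ua = 3e8 / (2 * 3746) = 40042.7 m = 40.0 km

40.0 km


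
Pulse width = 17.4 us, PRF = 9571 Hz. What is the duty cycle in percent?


DC = 17.4e-6 * 9571 * 100 = 16.65%

16.65%


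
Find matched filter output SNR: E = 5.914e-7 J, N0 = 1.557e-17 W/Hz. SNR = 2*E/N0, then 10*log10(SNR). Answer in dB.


SNR_lin = 2 * 5.914e-7 / 1.557e-17 = 7.597e10
SNR_dB = 10*log10(7.597e10) = 108.8 dB

108.8 dB


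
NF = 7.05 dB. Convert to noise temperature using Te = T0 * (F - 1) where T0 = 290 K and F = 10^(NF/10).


NF_lin = 10^(7.05/10) = 5.069907
Te = 290 * (5.069907 - 1) = 1180.3 K

1180.3 K


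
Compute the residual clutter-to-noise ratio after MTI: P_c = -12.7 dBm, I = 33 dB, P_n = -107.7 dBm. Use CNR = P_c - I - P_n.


CNR = -12.7 - 33 - (-107.7) = 62.0 dB

62.0 dB


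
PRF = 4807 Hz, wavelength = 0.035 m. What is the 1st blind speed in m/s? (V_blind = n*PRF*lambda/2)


V_blind = 1 * 4807 * 0.035 / 2 = 84.1 m/s

84.1 m/s


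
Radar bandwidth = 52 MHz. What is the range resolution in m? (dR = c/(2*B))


dR = 3e8 / (2 * 52000000.0) = 2.88 m

2.88 m


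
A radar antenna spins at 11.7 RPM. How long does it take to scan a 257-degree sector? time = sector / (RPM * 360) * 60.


t = 257 / (11.7 * 360) * 60 = 3.66 s

3.66 s


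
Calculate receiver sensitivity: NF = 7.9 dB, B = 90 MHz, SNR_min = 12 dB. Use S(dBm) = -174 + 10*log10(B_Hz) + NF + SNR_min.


10*log10(90000000.0) = 79.54
S = -174 + 79.54 + 7.9 + 12 = -74.6 dBm

-74.6 dBm


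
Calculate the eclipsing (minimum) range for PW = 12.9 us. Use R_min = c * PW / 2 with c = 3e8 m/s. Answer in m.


R_min = 3e8 * 12.9e-6 / 2 = 1935.0 m

1935.0 m


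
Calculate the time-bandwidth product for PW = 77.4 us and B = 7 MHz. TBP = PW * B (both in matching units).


TBP = 77.4 * 7 = 541.8

541.8


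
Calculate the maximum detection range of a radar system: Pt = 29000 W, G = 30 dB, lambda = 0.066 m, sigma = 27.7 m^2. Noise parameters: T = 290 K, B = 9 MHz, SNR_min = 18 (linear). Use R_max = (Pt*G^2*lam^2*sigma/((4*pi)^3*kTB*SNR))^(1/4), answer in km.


G_lin = 10^(30/10) = 1000.0
R^4 = 29000 * 1000.0^2 * 0.066^2 * 27.7 / ((4*pi)^3 * 1.38e-23 * 290 * 9000000.0 * 18)
R^4 = 2.71984e18 m^4
R_max = (2.71984e18)^(1/4) = 40610.3 m = 40.6 km

40.6 km


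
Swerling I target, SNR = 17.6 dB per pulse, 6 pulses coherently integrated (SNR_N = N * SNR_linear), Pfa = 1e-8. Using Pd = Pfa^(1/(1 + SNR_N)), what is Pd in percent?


SNR_lin = 10^(17.6/10) = 57.54399
SNR_N = 6 * 57.54399 = 345.26394
1/(1 + SNR_N) = 1/346.26394 = 0.002888
Pd = (1e-8)^0.002888 = 0.94819
Pd = 94.8%

94.8%


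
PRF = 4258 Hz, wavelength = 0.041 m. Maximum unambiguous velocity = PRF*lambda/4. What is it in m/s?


V_ua = 4258 * 0.041 / 4 = 43.6 m/s

43.6 m/s


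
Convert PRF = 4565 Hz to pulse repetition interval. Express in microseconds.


PRI = 1/4565 = 0.0002190581 s = 219.1 us

219.1 us


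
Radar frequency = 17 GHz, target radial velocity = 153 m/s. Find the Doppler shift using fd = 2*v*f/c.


fd = 2 * 153 * 17000000000.0 / 3e8 = 17340.0 Hz

17340.0 Hz


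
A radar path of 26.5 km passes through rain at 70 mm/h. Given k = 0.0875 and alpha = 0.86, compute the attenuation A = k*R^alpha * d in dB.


gamma = 0.0875 * 70^0.86 = 3.379032 dB/km
A = 3.379032 * 26.5 = 89.54 dB

89.54 dB


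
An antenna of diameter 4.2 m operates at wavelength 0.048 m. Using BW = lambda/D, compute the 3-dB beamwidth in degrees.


BW_rad = 0.048 / 4.2 = 0.011429
BW_deg = 0.65 degrees

0.65 degrees


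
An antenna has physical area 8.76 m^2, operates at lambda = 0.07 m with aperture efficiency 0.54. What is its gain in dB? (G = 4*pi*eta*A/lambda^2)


G_linear = 4*pi*0.54*8.76/0.07^2 = 12131.42
G_dB = 10*log10(12131.42) = 40.8 dB

40.8 dB


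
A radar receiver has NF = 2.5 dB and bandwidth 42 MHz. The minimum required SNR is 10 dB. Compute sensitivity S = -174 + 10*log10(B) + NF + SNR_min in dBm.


10*log10(42000000.0) = 76.23
S = -174 + 76.23 + 2.5 + 10 = -85.3 dBm

-85.3 dBm
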